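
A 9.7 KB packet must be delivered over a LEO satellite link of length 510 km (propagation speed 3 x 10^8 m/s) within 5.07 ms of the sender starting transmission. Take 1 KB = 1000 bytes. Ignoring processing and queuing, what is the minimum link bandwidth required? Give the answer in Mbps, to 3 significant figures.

23.0 Mbps

L = 77600 bits.
Propagation delay = 510000 / 300000000 = 1.7 ms.
Transmission budget = 5.07 − 1.7 = 3.37 ms.
R ≥ L / t_tx = 77600 bits / 0.00337 s = 23.0 Mbps.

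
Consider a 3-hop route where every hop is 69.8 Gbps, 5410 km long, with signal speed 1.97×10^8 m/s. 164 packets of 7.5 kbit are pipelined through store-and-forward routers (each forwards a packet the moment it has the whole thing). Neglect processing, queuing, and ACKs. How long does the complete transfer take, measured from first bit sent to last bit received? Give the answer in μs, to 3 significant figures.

Per-hop transmission t_tx = L/R = 7500/69800000000 = 0.10745 μs.
Per-hop propagation t_prop = 5410000/197000000 = 27461.9 μs.
Pipeline fill: first packet needs 3·t_tx to clear all hops; remaining 163 packets each add one t_tx.
Total = (3+164-1)·t_tx + 3·t_prop = 166·0.10745 + 3·27461.9 = 82400 μs.

82400 μs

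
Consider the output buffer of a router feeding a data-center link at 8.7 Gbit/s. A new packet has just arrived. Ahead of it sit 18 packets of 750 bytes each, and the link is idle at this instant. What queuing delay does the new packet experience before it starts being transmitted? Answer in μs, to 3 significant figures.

Each queued packet: L/R = 6000/8700000000 = 0.689655 μs.
18 queued → 12.4138 μs.
Queuing delay = 12.4 μs.

12.4 μs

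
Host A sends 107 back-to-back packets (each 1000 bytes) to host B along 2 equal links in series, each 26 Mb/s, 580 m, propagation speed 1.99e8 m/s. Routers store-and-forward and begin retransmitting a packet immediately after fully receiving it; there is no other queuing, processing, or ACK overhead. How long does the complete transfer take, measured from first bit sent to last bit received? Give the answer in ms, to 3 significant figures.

33.2 ms

Per-hop transmission t_tx = L/R = 8000/26000000 = 0.307692 ms.
Per-hop propagation t_prop = 580/199000000 = 0.00291457 ms.
Pipeline fill: first packet needs 2·t_tx to clear all hops; remaining 106 packets each add one t_tx.
Total = (2+107-1)·t_tx + 2·t_prop = 108·0.307692 + 2·0.00291457 = 33.2 ms.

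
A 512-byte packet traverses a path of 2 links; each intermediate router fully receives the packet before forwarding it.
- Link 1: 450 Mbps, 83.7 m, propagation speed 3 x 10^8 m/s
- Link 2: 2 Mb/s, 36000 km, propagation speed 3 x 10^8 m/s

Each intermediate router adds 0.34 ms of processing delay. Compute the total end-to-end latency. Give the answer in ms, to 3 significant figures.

122 ms

L = 512 × 8 = 4096 bits.
Transmission delays (L/R per hop): 0.00910222, 2.048 ms; sum = 2.0571 ms.
Propagation delays (d/s per hop): 0.000279, 120 ms; sum = 120 ms.
Processing at 1 router(s): 1 × 0.34 ms = 0.34 ms.
End-to-end = 122 ms.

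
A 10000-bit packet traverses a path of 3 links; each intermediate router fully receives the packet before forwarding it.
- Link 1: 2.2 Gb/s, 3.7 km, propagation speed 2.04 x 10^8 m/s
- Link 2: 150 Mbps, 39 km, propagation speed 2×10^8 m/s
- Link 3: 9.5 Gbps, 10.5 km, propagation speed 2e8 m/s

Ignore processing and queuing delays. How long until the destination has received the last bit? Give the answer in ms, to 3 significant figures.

0.338 ms

Transmission delays (L/R per hop): 0.00454545, 0.0666667, 0.00105263 ms; sum = 0.0722648 ms.
Propagation delays (d/s per hop): 0.0181373, 0.195, 0.0525 ms; sum = 0.265637 ms.
End-to-end = 0.338 ms.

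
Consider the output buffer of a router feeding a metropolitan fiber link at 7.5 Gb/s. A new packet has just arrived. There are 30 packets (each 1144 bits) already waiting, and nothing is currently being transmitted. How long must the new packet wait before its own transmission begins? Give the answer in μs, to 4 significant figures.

Each queued packet: L/R = 1144/7500000000 = 0.152533 μs.
30 queued → 4.576 μs.
Queuing delay = 4.576 μs.

4.576 μs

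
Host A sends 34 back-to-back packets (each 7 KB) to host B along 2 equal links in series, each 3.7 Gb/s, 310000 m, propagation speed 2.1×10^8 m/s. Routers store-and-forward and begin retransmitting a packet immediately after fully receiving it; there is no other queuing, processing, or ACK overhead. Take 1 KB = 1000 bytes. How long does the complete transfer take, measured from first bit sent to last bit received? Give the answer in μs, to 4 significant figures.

3482 μs

Per-hop transmission t_tx = L/R = 56000/3700000000 = 15.1351 μs.
Per-hop propagation t_prop = 310000/210000000 = 1476.19 μs.
Pipeline fill: first packet needs 2·t_tx to clear all hops; remaining 33 packets each add one t_tx.
Total = (2+34-1)·t_tx + 2·t_prop = 35·15.1351 + 2·1476.19 = 3482 μs.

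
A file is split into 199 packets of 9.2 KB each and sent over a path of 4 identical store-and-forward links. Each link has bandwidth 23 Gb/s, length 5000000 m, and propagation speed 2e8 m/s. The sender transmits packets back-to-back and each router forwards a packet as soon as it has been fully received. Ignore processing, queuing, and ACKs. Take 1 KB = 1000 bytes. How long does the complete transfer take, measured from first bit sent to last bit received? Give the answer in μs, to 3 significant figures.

101000 μs

Per-hop transmission t_tx = L/R = 73600/23000000000 = 3.2 μs.
Per-hop propagation t_prop = 5000000/200000000 = 25000 μs.
Pipeline fill: first packet needs 4·t_tx to clear all hops; remaining 198 packets each add one t_tx.
Total = (4+199-1)·t_tx + 4·t_prop = 202·3.2 + 4·25000 = 101000 μs.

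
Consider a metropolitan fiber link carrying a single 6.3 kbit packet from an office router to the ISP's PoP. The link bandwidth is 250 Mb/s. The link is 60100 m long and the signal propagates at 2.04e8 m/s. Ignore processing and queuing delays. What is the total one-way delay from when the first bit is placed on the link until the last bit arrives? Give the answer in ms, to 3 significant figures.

L = 6300 bits.
Transmission delay = L/R = 6300 / 250000000 = 0.0252 ms.
Propagation delay = d/s = 60100 m / 204000000 m/s = 0.294608 ms.
Total = 0.320 ms.

0.320 ms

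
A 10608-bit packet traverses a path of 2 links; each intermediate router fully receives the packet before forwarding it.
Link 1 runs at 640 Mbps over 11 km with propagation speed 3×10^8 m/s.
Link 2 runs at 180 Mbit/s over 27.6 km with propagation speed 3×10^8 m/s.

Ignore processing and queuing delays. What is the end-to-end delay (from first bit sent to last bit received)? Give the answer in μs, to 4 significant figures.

Transmission delays (L/R per hop): 16.575, 58.9333 μs; sum = 75.5083 μs.
Propagation delays (d/s per hop): 36.6667, 92 μs; sum = 128.667 μs.
End-to-end = 204.2 μs.

204.2 μs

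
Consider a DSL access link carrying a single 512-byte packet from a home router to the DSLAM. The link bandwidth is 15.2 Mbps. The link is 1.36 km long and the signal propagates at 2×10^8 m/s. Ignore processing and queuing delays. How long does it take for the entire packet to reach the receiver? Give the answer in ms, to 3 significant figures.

L = 512 × 8 = 4096 bits.
Transmission delay = L/R = 4096 / 15200000 = 0.269474 ms.
Propagation delay = d/s = 1360 m / 200000000 m/s = 0.0068 ms.
Total = 0.276 ms.

0.276 ms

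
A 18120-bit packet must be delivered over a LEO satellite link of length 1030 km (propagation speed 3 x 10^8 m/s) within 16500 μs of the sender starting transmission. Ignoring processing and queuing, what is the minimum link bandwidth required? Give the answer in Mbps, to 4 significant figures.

Propagation delay = 1030000 / 300000000 = 3433.33 μs.
Transmission budget = 16500 − 3433.33 = 13066.7 μs.
R ≥ L / t_tx = 18120 bits / 0.0130667 s = 1.387 Mbps.

1.387 Mbps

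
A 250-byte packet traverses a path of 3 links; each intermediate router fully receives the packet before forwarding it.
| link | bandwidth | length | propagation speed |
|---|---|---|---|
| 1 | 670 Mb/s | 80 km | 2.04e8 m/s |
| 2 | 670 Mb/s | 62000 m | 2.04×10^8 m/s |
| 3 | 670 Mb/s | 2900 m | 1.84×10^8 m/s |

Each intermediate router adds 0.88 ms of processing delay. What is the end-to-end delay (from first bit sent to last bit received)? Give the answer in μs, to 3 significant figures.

2480 μs

L = 250 × 8 = 2000 bits.
Transmission delay per hop = L/R = 2000/670000000 = 2.98507 μs; 3 hops → 8.95522 μs.
Propagation delays (d/s per hop): 392.157, 303.922, 15.7609 μs; sum = 711.839 μs.
Processing at 2 router(s): 2 × 0.88 ms = 1760 μs.
End-to-end = 2480 μs.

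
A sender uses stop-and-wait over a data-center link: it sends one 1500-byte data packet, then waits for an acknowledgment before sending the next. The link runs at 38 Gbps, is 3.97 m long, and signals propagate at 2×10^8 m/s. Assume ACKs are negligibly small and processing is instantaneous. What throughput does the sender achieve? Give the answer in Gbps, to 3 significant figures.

t_tx = L/R = 12000/38000000000 = 3.15789e-07 s.
t_prop = 3.97/200000000 = 1.985e-08 s; RTT = 3.97e-08 s.
Cycle = t_tx + RTT = 3.55489e-07 s.
Throughput = L / cycle = 12000 / 3.55489e-07 = 33.8 Gbps.

33.8 Gbps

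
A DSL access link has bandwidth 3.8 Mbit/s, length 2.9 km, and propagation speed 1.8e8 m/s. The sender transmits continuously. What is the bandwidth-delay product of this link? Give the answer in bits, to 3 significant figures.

Propagation delay = 2900 / 180000000 = 1.61111e-05 s.
BDP = R × t_prop = 3800000 × 1.61111e-05 = 61.2222 bits.

61.2 bits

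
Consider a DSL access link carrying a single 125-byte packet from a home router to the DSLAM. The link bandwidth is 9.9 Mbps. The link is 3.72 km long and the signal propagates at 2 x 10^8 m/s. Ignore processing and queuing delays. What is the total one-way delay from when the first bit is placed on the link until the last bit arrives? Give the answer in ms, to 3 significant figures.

0.120 ms

L = 125 × 8 = 1000 bits.
Transmission delay = L/R = 1000 / 9900000 = 0.10101 ms.
Propagation delay = d/s = 3720 m / 200000000 m/s = 0.0186 ms.
Total = 0.120 ms.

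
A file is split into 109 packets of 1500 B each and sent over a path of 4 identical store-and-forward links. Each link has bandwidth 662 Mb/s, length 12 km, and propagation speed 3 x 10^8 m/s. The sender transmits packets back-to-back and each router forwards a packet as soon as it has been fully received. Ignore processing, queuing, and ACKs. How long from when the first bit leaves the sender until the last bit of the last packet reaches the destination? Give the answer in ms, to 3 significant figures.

2.19 ms

Per-hop transmission t_tx = L/R = 12000/662000000 = 0.0181269 ms.
Per-hop propagation t_prop = 12000/300000000 = 0.04 ms.
Pipeline fill: first packet needs 4·t_tx to clear all hops; remaining 108 packets each add one t_tx.
Total = (4+109-1)·t_tx + 4·t_prop = 112·0.0181269 + 4·0.04 = 2.19 ms.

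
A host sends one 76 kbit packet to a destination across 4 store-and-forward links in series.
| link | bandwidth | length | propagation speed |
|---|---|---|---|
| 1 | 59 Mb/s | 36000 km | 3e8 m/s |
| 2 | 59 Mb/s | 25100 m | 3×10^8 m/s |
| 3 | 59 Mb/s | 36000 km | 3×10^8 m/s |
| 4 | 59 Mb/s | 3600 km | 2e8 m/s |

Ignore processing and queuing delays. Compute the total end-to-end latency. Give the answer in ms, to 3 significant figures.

L = 76000 bits.
Transmission delay per hop = L/R = 76000/59000000 = 1.28814 ms; 4 hops → 5.15254 ms.
Propagation delays (d/s per hop): 120, 0.0836667, 120, 18 ms; sum = 258.084 ms.
End-to-end = 263 ms.

263 ms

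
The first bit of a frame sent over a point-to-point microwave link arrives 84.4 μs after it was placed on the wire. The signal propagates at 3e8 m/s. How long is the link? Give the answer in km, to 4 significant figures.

d = s × t_prop = 300000000 × 8.44e-05 = 25.32 km.

25.32 km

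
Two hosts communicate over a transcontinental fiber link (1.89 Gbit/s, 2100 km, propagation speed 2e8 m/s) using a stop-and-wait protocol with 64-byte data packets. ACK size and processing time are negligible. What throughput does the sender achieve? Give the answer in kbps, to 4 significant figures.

24.38 kbps

t_tx = L/R = 512/1890000000 = 2.70899e-07 s.
t_prop = 2100000/200000000 = 0.0105 s; RTT = 0.021 s.
Cycle = t_tx + RTT = 0.0210003 s.
Throughput = L / cycle = 512 / 0.0210003 = 24.38 kbps.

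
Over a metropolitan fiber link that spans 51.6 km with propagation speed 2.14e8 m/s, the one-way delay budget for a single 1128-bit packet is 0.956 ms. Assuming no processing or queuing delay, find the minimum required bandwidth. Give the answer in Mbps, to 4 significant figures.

Propagation delay = 51600 / 214000000 = 0.241121 ms.
Transmission budget = 0.956 − 0.241121 = 0.714879 ms.
R ≥ L / t_tx = 1128 bits / 0.000714879 s = 1.578 Mbps.

1.578 Mbps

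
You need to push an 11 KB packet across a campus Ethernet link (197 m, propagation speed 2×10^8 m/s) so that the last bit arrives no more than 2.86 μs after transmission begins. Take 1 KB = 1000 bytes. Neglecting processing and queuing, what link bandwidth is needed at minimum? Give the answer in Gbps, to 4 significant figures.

L = 88000 bits.
Propagation delay = 197 / 200000000 = 0.985 μs.
Transmission budget = 2.86 − 0.985 = 1.875 μs.
R ≥ L / t_tx = 88000 bits / 1.875e-06 s = 46.93 Gbps.

46.93 Gbps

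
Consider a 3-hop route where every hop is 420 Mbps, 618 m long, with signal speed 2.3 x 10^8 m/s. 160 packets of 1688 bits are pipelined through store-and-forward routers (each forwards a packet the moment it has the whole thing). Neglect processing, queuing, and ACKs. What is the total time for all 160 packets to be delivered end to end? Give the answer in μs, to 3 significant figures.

Per-hop transmission t_tx = L/R = 1688/420000000 = 4.01905 μs.
Per-hop propagation t_prop = 618/2.3e+08 = 2.68696 μs.
Pipeline fill: first packet needs 3·t_tx to clear all hops; remaining 159 packets each add one t_tx.
Total = (3+160-1)·t_tx + 3·t_prop = 162·4.01905 + 3·2.68696 = 659 μs.

659 μs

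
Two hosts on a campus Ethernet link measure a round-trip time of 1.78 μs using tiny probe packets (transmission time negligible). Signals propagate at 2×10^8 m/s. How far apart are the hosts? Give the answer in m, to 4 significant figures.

178.0 m

One-way propagation = RTT/2 = 0.89 μs.
d = s × t = 200000000 × 8.9e-07 = 178.0 m.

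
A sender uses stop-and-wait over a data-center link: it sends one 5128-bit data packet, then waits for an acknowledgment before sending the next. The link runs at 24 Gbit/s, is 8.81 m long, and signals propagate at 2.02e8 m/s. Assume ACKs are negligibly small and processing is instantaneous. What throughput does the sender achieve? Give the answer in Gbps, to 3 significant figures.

17.0 Gbps

t_tx = L/R = 5128/24000000000 = 2.13667e-07 s.
t_prop = 8.81/202000000 = 4.36139e-08 s; RTT = 8.72277e-08 s.
Cycle = t_tx + RTT = 3.00894e-07 s.
Throughput = L / cycle = 5128 / 3.00894e-07 = 17.0 Gbps.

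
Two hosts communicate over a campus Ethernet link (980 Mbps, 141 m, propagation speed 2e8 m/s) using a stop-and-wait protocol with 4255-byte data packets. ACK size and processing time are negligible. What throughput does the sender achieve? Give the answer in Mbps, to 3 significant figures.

t_tx = L/R = 34040/980000000 = 3.47347e-05 s.
t_prop = 141/200000000 = 7.05e-07 s; RTT = 1.41e-06 s.
Cycle = t_tx + RTT = 3.61447e-05 s.
Throughput = L / cycle = 34040 / 3.61447e-05 = 942 Mbps.

942 Mbps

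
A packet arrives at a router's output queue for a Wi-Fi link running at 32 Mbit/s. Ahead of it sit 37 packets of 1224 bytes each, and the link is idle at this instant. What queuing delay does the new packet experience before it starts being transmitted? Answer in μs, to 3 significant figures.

11300 μs

Each queued packet: L/R = 9792/32000000 = 306 μs.
37 queued → 11322 μs.
Queuing delay = 11300 μs.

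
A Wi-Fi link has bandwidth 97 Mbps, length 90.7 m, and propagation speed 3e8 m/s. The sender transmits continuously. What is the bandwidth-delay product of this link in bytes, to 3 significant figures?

3.67 bytes

Propagation delay = 90.7 / 300000000 = 3.02333e-07 s.
BDP = R × t_prop = 97000000 × 3.02333e-07 = 29.3263 bits.
In bytes: 29.3263/8 = 3.67 bytes.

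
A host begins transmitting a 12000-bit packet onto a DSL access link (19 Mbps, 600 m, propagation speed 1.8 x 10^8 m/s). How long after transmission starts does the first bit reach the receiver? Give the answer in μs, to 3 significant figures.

First bit experiences only propagation delay: d/s = 600/180000000 = 3.33 μs.

3.33 μs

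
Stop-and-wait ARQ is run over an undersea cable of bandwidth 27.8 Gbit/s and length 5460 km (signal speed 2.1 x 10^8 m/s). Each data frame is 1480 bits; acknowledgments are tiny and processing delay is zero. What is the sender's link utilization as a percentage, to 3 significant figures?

t_tx = L/R = 1480/27800000000 = 5.32374e-08 s.
t_prop = 5460000/210000000 = 0.026 s; RTT = 0.052 s.
Cycle = t_tx + RTT = 0.0520001 s.
Utilization = t_tx / cycle = 5.32374e-08/0.0520001 = 0.000102 %.

0.000102 %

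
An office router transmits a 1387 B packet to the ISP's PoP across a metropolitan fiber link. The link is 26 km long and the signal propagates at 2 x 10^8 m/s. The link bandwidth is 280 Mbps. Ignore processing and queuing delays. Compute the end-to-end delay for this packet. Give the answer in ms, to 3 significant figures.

L = 1387 × 8 = 11096 bits.
Transmission delay = L/R = 11096 / 280000000 = 0.0396286 ms.
Propagation delay = d/s = 26000 m / 200000000 m/s = 0.13 ms.
Total = 0.170 ms.

0.170 ms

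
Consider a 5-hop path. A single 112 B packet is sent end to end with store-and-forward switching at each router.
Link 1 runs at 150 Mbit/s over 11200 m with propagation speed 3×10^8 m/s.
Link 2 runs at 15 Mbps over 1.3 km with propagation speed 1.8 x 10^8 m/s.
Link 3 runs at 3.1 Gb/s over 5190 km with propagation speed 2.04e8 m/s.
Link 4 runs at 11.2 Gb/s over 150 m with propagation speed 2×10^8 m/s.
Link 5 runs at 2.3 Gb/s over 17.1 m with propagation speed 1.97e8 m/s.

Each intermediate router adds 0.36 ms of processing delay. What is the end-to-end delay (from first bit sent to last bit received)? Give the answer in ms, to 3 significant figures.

L = 112 × 8 = 896 bits.
Transmission delays (L/R per hop): 0.00597333, 0.0597333, 0.000289032, 8e-05, 0.000389565 ms; sum = 0.0664653 ms.
Propagation delays (d/s per hop): 0.0373333, 0.00722222, 25.4412, 0.00075, 8.6802e-05 ms; sum = 25.4866 ms.
Processing at 4 router(s): 4 × 0.36 ms = 1.44 ms.
End-to-end = 27.0 ms.

27.0 ms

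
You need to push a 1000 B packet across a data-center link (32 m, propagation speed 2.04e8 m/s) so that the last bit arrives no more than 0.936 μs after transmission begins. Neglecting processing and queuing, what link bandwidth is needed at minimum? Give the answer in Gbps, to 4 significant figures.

L = 8000 bits.
Propagation delay = 32 / 204000000 = 0.156863 μs.
Transmission budget = 0.936 − 0.156863 = 0.779137 μs.
R ≥ L / t_tx = 8000 bits / 7.79137e-07 s = 10.27 Gbps.

10.27 Gbps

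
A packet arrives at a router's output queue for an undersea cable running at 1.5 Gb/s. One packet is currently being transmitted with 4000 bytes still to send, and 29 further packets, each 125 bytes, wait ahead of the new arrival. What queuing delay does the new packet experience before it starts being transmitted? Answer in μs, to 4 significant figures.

40.67 μs

Each queued packet: L/R = 1000/1500000000 = 0.666667 μs.
29 queued → 19.3333 μs.
Plus remaining 32000 bits of current packet: 21.3333 μs.
Queuing delay = 40.67 μs.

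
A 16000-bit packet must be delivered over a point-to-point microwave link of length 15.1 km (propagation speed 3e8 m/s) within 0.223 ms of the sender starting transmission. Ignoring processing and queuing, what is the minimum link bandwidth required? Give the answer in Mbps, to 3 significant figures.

Propagation delay = 15100 / 300000000 = 0.0503333 ms.
Transmission budget = 0.223 − 0.0503333 = 0.172667 ms.
R ≥ L / t_tx = 16000 bits / 0.000172667 s = 92.7 Mbps.

92.7 Mbps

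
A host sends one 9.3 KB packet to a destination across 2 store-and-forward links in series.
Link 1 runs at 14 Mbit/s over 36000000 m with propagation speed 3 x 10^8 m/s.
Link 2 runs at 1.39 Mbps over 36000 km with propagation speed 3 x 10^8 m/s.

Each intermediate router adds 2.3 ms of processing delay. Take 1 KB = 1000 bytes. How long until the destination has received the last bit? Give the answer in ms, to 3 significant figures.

L = 74400 bits.
Transmission delays (L/R per hop): 5.31429, 53.5252 ms; sum = 58.8395 ms.
Propagation delays (d/s per hop): 120, 120 ms; sum = 240 ms.
Processing at 1 router(s): 1 × 2.3 ms = 2.3 ms.
End-to-end = 301 ms.

301 ms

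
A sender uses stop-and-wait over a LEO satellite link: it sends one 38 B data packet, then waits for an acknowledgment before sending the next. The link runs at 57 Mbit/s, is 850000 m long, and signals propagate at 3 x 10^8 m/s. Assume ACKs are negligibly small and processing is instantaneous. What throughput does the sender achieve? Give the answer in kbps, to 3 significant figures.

53.6 kbps

t_tx = L/R = 304/57000000 = 5.33333e-06 s.
t_prop = 850000/300000000 = 0.00283333 s; RTT = 0.00566667 s.
Cycle = t_tx + RTT = 0.005672 s.
Throughput = L / cycle = 304 / 0.005672 = 53.6 kbps.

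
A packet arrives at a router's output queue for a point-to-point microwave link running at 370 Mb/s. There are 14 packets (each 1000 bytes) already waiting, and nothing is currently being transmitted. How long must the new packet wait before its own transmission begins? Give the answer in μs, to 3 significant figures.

Each queued packet: L/R = 8000/370000000 = 21.6216 μs.
14 queued → 302.703 μs.
Queuing delay = 303 μs.

303 μs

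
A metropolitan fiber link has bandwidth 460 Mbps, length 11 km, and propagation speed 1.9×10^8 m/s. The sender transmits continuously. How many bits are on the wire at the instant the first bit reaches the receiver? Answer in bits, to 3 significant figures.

26600 bits

Propagation delay = 11000 / 190000000 = 5.78947e-05 s.
BDP = R × t_prop = 460000000 × 5.78947e-05 = 26631.6 bits.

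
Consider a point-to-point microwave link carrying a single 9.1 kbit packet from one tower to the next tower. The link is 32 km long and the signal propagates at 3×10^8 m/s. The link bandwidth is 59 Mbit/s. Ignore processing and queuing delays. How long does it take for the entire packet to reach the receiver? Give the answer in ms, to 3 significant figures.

L = 9100 bits.
Transmission delay = L/R = 9100 / 59000000 = 0.154237 ms.
Propagation delay = d/s = 32000 m / 300000000 m/s = 0.106667 ms.
Total = 0.261 ms.

0.261 ms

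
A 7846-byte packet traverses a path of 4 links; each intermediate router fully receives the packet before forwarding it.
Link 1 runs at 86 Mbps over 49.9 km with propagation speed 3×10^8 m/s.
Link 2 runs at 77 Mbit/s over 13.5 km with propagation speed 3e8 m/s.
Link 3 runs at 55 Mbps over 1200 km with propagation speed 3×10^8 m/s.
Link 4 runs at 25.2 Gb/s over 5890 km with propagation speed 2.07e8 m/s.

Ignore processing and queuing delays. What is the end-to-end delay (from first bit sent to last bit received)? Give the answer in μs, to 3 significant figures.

35400 μs

L = 7846 × 8 = 62768 bits.
Transmission delays (L/R per hop): 729.86, 815.169, 1141.24, 2.49079 μs; sum = 2688.76 μs.
Propagation delays (d/s per hop): 166.333, 45, 4000, 28454.1 μs; sum = 32665.4 μs.
End-to-end = 35400 μs.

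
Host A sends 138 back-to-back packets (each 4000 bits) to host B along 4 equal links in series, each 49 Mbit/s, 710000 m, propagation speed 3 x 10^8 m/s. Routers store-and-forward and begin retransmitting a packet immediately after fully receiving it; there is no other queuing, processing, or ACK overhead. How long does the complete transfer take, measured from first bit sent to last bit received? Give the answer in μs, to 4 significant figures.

20980 μs

Per-hop transmission t_tx = L/R = 4000/49000000 = 81.6327 μs.
Per-hop propagation t_prop = 710000/300000000 = 2366.67 μs.
Pipeline fill: first packet needs 4·t_tx to clear all hops; remaining 137 packets each add one t_tx.
Total = (4+138-1)·t_tx + 4·t_prop = 141·81.6327 + 4·2366.67 = 20980 μs.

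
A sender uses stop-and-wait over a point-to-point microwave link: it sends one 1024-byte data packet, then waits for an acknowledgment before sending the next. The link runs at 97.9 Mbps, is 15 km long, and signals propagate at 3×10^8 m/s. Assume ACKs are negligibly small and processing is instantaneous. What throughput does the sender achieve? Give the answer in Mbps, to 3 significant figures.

t_tx = L/R = 8192/97900000 = 8.36772e-05 s.
t_prop = 15000/300000000 = 5e-05 s; RTT = 0.0001 s.
Cycle = t_tx + RTT = 0.000183677 s.
Throughput = L / cycle = 8192 / 0.000183677 = 44.6 Mbps.

44.6 Mbps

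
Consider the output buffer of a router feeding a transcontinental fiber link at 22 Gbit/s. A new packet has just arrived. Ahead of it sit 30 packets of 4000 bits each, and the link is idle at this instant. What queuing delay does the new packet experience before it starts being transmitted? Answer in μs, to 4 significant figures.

5.455 μs

Each queued packet: L/R = 4000/22000000000 = 0.181818 μs.
30 queued → 5.45455 μs.
Queuing delay = 5.455 μs.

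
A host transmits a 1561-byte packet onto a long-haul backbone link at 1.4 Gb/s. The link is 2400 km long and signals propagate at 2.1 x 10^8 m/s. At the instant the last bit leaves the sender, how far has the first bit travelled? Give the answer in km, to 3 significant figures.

1.87 km

t_tx = L/R = 12488/1400000000 = 8.92e-06 s.
Distance = s × t_tx = 210000000 × 8.92e-06 = 1.87 km.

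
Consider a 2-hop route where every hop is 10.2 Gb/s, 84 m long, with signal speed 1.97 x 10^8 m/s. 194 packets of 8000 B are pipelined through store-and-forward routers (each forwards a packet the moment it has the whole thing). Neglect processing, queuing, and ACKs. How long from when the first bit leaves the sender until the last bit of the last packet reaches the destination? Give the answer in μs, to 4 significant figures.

Per-hop transmission t_tx = L/R = 64000/10200000000 = 6.27451 μs.
Per-hop propagation t_prop = 84/197000000 = 0.426396 μs.
Pipeline fill: first packet needs 2·t_tx to clear all hops; remaining 193 packets each add one t_tx.
Total = (2+194-1)·t_tx + 2·t_prop = 195·6.27451 + 2·0.426396 = 1224 μs.

1224 μs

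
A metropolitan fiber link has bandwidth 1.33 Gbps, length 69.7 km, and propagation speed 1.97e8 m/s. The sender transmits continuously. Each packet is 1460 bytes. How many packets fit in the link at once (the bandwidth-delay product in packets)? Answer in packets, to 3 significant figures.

Propagation delay = 69700 / 197000000 = 0.000353807 s.
BDP = R × t_prop = 1330000000 × 0.000353807 = 470563 bits.
In packets of 11680 bits: 40.3 packets.

40.3 packets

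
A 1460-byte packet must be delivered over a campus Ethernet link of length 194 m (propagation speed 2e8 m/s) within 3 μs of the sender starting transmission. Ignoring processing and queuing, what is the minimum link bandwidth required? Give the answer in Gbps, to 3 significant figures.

5.75 Gbps

L = 11680 bits.
Propagation delay = 194 / 200000000 = 0.97 μs.
Transmission budget = 3 − 0.97 = 2.03 μs.
R ≥ L / t_tx = 11680 bits / 2.03e-06 s = 5.75 Gbps.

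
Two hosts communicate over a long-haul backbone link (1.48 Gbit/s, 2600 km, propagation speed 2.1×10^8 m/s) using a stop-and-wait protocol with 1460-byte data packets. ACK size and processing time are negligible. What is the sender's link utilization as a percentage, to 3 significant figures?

t_tx = L/R = 11680/1480000000 = 7.89189e-06 s.
t_prop = 2600000/210000000 = 0.012381 s; RTT = 0.0247619 s.
Cycle = t_tx + RTT = 0.0247698 s.
Utilization = t_tx / cycle = 7.89189e-06/0.0247698 = 0.0319 %.

0.0319 %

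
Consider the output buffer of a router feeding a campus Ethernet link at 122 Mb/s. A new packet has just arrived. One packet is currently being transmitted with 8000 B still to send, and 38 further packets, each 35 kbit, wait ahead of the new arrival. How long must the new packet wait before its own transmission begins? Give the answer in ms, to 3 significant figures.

11.4 ms

Each queued packet: L/R = 35000/122000000 = 0.286885 ms.
38 queued → 10.9016 ms.
Plus remaining 64000 bits of current packet: 0.52459 ms.
Queuing delay = 11.4 ms.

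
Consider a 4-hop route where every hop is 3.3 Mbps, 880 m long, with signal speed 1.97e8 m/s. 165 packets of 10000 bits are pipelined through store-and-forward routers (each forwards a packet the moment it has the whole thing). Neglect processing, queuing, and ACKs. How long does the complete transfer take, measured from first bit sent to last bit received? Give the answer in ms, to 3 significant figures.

Per-hop transmission t_tx = L/R = 10000/3300000 = 3.0303 ms.
Per-hop propagation t_prop = 880/197000000 = 0.00446701 ms.
Pipeline fill: first packet needs 4·t_tx to clear all hops; remaining 164 packets each add one t_tx.
Total = (4+165-1)·t_tx + 4·t_prop = 168·3.0303 + 4·0.00446701 = 509 ms.

509 ms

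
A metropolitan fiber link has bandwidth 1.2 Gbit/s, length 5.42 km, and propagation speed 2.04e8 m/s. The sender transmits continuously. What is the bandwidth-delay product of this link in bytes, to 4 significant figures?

Propagation delay = 5420 / 204000000 = 2.65686e-05 s.
BDP = R × t_prop = 1200000000 × 2.65686e-05 = 31882.4 bits.
In bytes: 31882.4/8 = 3985 bytes.

3985 bytes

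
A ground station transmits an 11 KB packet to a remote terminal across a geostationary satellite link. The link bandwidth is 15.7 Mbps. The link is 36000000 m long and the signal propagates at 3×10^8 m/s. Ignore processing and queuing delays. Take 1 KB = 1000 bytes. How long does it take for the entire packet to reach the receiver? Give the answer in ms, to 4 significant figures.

L = 88000 bits.
Transmission delay = L/R = 88000 / 15700000 = 5.6051 ms.
Propagation delay = d/s = 36000000 m / 300000000 m/s = 120 ms.
Total = 125.6 ms.

125.6 ms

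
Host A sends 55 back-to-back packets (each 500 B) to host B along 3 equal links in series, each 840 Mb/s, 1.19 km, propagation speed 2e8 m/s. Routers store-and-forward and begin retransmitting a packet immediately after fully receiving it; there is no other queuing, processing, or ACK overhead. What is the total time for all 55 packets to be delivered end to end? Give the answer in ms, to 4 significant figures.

0.2893 ms

Per-hop transmission t_tx = L/R = 4000/840000000 = 0.0047619 ms.
Per-hop propagation t_prop = 1190/200000000 = 0.00595 ms.
Pipeline fill: first packet needs 3·t_tx to clear all hops; remaining 54 packets each add one t_tx.
Total = (3+55-1)·t_tx + 3·t_prop = 57·0.0047619 + 3·0.00595 = 0.2893 ms.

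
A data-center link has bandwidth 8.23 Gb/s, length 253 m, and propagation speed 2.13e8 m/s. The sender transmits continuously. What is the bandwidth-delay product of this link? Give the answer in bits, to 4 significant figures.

9776 bits

Propagation delay = 253 / 213000000 = 1.18779e-06 s.
BDP = R × t_prop = 8230000000 × 1.18779e-06 = 9775.54 bits.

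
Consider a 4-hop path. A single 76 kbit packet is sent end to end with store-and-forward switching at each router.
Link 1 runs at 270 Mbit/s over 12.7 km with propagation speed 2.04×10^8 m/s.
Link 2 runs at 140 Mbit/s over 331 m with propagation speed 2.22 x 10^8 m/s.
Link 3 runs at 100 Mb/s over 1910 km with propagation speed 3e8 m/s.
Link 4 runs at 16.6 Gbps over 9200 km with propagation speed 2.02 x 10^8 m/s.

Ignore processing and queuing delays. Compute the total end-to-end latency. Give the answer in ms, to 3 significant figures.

53.6 ms

L = 76000 bits.
Transmission delays (L/R per hop): 0.281481, 0.542857, 0.76, 0.00457831 ms; sum = 1.58892 ms.
Propagation delays (d/s per hop): 0.0622549, 0.00149099, 6.36667, 45.5446 ms; sum = 51.975 ms.
End-to-end = 53.6 ms.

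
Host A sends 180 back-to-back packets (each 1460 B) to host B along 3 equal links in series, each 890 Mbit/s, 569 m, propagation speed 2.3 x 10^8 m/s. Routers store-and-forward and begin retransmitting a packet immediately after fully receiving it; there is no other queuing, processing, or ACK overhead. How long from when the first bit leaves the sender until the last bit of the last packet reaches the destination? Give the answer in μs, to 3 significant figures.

Per-hop transmission t_tx = L/R = 11680/890000000 = 13.1236 μs.
Per-hop propagation t_prop = 569/2.3e+08 = 2.47391 μs.
Pipeline fill: first packet needs 3·t_tx to clear all hops; remaining 179 packets each add one t_tx.
Total = (3+180-1)·t_tx + 3·t_prop = 182·13.1236 + 3·2.47391 = 2400 μs.

2400 μs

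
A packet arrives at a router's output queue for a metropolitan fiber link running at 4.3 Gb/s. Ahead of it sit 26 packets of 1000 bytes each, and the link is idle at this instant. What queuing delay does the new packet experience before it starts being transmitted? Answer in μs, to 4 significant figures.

48.37 μs

Each queued packet: L/R = 8000/4300000000 = 1.86047 μs.
26 queued → 48.3721 μs.
Queuing delay = 48.37 μs.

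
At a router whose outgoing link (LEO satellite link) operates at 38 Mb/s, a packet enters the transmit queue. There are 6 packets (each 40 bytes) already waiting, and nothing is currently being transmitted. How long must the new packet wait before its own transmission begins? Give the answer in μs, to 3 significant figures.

Each queued packet: L/R = 320/38000000 = 8.42105 μs.
6 queued → 50.5263 μs.
Queuing delay = 50.5 μs.

50.5 μs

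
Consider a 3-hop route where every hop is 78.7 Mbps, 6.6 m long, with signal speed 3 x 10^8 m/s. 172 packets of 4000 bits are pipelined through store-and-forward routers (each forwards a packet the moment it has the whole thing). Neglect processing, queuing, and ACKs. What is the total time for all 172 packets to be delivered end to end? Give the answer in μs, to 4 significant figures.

Per-hop transmission t_tx = L/R = 4000/78700000 = 50.8259 μs.
Per-hop propagation t_prop = 6.6/300000000 = 0.022 μs.
Pipeline fill: first packet needs 3·t_tx to clear all hops; remaining 171 packets each add one t_tx.
Total = (3+172-1)·t_tx + 3·t_prop = 174·50.8259 + 3·0.022 = 8844 μs.

8844 μs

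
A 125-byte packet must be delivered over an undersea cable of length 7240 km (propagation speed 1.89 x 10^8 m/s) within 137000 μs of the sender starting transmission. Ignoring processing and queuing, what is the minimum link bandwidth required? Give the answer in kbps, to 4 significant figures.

10.13 kbps

L = 1000 bits.
Propagation delay = 7240000 / 189000000 = 38306.9 μs.
Transmission budget = 137000 − 38306.9 = 98693.1 μs.
R ≥ L / t_tx = 1000 bits / 0.0986931 s = 10.13 kbps.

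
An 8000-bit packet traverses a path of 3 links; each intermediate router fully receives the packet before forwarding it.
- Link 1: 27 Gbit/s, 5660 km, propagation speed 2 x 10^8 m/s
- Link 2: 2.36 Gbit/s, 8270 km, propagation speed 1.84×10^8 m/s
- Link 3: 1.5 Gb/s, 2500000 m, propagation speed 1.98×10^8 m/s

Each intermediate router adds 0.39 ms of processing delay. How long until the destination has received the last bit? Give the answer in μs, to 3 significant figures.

86700 μs

Transmission delays (L/R per hop): 0.296296, 3.38983, 5.33333 μs; sum = 9.01946 μs.
Propagation delays (d/s per hop): 28300, 44945.7, 12626.3 μs; sum = 85871.9 μs.
Processing at 2 router(s): 2 × 0.39 ms = 780 μs.
End-to-end = 86700 μs.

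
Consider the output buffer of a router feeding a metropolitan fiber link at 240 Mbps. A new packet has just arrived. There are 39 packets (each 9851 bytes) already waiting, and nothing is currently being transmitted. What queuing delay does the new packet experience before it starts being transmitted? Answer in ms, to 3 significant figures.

12.8 ms

Each queued packet: L/R = 78808/240000000 = 0.328367 ms.
39 queued → 12.8063 ms.
Queuing delay = 12.8 ms.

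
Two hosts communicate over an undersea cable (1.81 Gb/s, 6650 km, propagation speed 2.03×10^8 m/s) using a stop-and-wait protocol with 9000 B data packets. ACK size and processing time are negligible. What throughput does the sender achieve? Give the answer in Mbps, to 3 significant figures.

1.10 Mbps

t_tx = L/R = 72000/1810000000 = 3.9779e-05 s.
t_prop = 6650000/2.03e+08 = 0.0327586 s; RTT = 0.0655172 s.
Cycle = t_tx + RTT = 0.065557 s.
Throughput = L / cycle = 72000 / 0.065557 = 1.10 Mbps.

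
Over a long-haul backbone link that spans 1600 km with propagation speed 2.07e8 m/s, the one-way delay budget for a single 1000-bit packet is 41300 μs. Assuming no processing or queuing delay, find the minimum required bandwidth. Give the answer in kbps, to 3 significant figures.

29.8 kbps

Propagation delay = 1600000 / 2.07e+08 = 7729.47 μs.
Transmission budget = 41300 − 7729.47 = 33570.5 μs.
R ≥ L / t_tx = 1000 bits / 0.0335705 s = 29.8 kbps.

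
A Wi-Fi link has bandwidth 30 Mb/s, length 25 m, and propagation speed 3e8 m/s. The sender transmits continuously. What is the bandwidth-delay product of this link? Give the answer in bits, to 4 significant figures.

Propagation delay = 25 / 300000000 = 8.33333e-08 s.
BDP = R × t_prop = 30000000 × 8.33333e-08 = 2.5 bits.

2.500 bits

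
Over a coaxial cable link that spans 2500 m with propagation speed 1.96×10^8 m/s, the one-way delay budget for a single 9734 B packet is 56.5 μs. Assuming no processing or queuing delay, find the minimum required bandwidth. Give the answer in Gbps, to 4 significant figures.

1.780 Gbps

L = 77872 bits.
Propagation delay = 2500 / 196000000 = 12.7551 μs.
Transmission budget = 56.5 − 12.7551 = 43.7449 μs.
R ≥ L / t_tx = 77872 bits / 4.37449e-05 s = 1.780 Gbps.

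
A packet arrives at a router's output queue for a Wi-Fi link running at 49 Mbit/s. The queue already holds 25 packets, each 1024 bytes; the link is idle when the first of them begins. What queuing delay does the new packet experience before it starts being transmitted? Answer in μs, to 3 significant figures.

Each queued packet: L/R = 8192/49000000 = 167.184 μs.
25 queued → 4179.59 μs.
Queuing delay = 4180 μs.

4180 μs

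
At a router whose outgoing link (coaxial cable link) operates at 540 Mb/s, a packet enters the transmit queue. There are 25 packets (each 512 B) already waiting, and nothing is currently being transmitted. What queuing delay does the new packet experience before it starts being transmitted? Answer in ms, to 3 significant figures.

0.190 ms

Each queued packet: L/R = 4096/540000000 = 0.00758519 ms.
25 queued → 0.18963 ms.
Queuing delay = 0.190 ms.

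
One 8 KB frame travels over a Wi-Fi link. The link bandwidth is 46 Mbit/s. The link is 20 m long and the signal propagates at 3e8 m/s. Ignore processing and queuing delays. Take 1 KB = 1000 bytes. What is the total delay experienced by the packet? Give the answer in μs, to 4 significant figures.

L = 64000 bits.
Transmission delay = L/R = 64000 / 46000000 = 1391.3 μs.
Propagation delay = d/s = 20 m / 300000000 m/s = 0.0666667 μs.
Total = 1391 μs.

1391 μs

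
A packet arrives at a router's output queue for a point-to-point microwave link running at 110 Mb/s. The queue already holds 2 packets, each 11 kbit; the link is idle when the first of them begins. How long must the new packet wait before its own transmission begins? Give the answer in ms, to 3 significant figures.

0.200 ms

Each queued packet: L/R = 11000/110000000 = 0.1 ms.
2 queued → 0.2 ms.
Queuing delay = 0.200 ms.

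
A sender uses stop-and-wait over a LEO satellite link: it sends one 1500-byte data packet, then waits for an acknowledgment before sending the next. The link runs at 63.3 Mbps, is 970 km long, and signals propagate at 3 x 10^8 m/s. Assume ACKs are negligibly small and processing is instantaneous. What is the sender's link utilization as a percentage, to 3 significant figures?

t_tx = L/R = 12000/63300000 = 0.000189573 s.
t_prop = 970000/300000000 = 0.00323333 s; RTT = 0.00646667 s.
Cycle = t_tx + RTT = 0.00665624 s.
Utilization = t_tx / cycle = 0.000189573/0.00665624 = 2.85 %.

2.85 %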